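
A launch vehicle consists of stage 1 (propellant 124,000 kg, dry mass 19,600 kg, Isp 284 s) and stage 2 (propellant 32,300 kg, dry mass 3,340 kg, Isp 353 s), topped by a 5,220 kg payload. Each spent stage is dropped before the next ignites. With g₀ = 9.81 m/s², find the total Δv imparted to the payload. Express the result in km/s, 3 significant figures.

Δv ≈ 8.52 km/s

Ignition mass of stage 1 = 124,000+19,600 + 32,300+3,340 + 5,220 = 184,460 kg.
Stage 1: m₀ = 184,460 kg, m_f = 184,460 − 124,000 = 60,460 kg; Δv = 284×9.81×ln(3.051) = 2786.0×1.1155 ≈ 3108 m/s.
Stage 2: m₀ = 40,860 kg, m_f = 40,860 − 32,300 = 8,560 kg; Δv = 353×9.81×ln(4.773) = 3462.9×1.5631 ≈ 5413 m/s.
Total Δv = 3108 + 5413 = 8521 m/s.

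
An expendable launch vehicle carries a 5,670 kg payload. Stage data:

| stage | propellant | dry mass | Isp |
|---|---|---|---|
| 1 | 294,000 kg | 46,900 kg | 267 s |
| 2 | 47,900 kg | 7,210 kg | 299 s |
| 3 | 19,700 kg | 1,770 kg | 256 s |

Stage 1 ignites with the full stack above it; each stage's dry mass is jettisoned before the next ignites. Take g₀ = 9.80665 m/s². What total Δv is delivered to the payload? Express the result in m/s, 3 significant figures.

Δv ≈ 8920 m/s

Ignition mass of stage 1 = 294,000+46,900 + 47,900+7,210 + 19,700+1,770 + 5,670 = 423,150 kg.
Stage 1: m₀ = 423,150 kg, m_f = 423,150 − 294,000 = 129,150 kg; Δv = 267×9.80665×ln(3.276) = 2618.4×1.1868 ≈ 3107 m/s.
Stage 2: m₀ = 82,250 kg, m_f = 82,250 − 47,900 = 34,350 kg; Δv = 299×9.80665×ln(2.394) = 2932.2×0.8732 ≈ 2560 m/s.
Stage 3: m₀ = 27,140 kg, m_f = 27,140 − 19,700 = 7,440 kg; Δv = 256×9.80665×ln(3.648) = 2510.5×1.2941 ≈ 3249 m/s.
Total Δv = 3107 + 2560 + 3249 = 8916 m/s.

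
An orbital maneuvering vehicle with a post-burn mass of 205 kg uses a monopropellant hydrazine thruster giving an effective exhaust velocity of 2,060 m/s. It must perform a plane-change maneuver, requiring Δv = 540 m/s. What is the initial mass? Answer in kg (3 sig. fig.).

initial mass ≈ 266 kg

m₀/m_f = exp(Δv / v_e) = exp(540 / 2060.0) = exp(0.2621) = 1.2997.
m₀ = m_f × 1.2997 = 205 × 1.2997 = 266.439 kg.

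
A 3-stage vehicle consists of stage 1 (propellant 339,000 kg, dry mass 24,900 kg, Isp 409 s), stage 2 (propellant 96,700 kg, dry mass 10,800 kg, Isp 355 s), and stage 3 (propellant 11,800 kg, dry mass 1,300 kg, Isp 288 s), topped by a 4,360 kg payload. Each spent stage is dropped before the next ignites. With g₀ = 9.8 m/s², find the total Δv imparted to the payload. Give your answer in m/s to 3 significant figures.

Δv ≈ 13100 m/s

Ignition mass of stage 1 = 339,000+24,900 + 96,700+10,800 + 11,800+1,300 + 4,360 = 488,860 kg.
Stage 1: m₀ = 488,860 kg, m_f = 488,860 − 339,000 = 149,860 kg; Δv = 409×9.8×ln(3.262) = 4008.2×1.1824 ≈ 4739 m/s.
Stage 2: m₀ = 124,960 kg, m_f = 124,960 − 96,700 = 28,260 kg; Δv = 355×9.8×ln(4.422) = 3479.0×1.4865 ≈ 5172 m/s.
Stage 3: m₀ = 17,460 kg, m_f = 17,460 − 11,800 = 5,660 kg; Δv = 288×9.8×ln(3.085) = 2822.4×1.1265 ≈ 3179 m/s.
Total Δv = 4739 + 5172 + 3179 = 13090 m/s.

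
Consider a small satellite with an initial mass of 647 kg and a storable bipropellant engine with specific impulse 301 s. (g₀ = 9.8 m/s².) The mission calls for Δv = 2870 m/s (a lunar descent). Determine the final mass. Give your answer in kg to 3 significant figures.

v_e = Isp · g₀ = 301 × 9.8 = 2949.8 m/s.
m₀/m_f = exp(Δv / v_e) = exp(2870 / 2949.8) = exp(0.9729) = 2.6457.
m_f = m₀ / 2.6457 = 647 / 2.6457 = 244.548 kg.

final mass ≈ 245 kg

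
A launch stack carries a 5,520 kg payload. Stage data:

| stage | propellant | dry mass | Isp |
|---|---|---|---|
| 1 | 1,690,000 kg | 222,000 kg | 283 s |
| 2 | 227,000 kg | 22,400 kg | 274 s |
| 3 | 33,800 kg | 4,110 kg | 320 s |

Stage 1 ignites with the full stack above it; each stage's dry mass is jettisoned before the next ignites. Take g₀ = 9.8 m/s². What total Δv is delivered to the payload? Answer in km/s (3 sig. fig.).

Ignition mass of stage 1 = 1,690,000+222,000 + 227,000+22,400 + 33,800+4,110 + 5,520 = 2,204,830 kg.
Stage 1: m₀ = 2,204,830 kg, m_f = 2,204,830 − 1,690,000 = 514,830 kg; Δv = 283×9.8×ln(4.283) = 2773.4×1.4546 ≈ 4034 m/s.
Stage 2: m₀ = 292,830 kg, m_f = 292,830 − 227,000 = 65,830 kg; Δv = 274×9.8×ln(4.448) = 2685.2×1.4925 ≈ 4008 m/s.
Stage 3: m₀ = 43,430 kg, m_f = 43,430 − 33,800 = 9,630 kg; Δv = 320×9.8×ln(4.51) = 3136.0×1.5063 ≈ 4724 m/s.
Total Δv = 4034 + 4008 + 4724 = 12766 m/s.

Δv ≈ 12.8 km/s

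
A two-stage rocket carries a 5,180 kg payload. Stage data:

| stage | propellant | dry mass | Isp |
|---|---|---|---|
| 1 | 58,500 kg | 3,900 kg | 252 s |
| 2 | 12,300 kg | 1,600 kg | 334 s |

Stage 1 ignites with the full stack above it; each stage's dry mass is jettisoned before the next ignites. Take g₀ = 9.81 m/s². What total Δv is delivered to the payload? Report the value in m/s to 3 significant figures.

Δv ≈ 6520 m/s

Ignition mass of stage 1 = 58,500+3,900 + 12,300+1,600 + 5,180 = 81,480 kg.
Stage 1: m₀ = 81,480 kg, m_f = 81,480 − 58,500 = 22,980 kg; Δv = 252×9.81×ln(3.546) = 2472.1×1.2657 ≈ 3129 m/s.
Stage 2: m₀ = 19,080 kg, m_f = 19,080 − 12,300 = 6,780 kg; Δv = 334×9.81×ln(2.814) = 3276.5×1.0347 ≈ 3390 m/s.
Total Δv = 3129 + 3390 = 6519 m/s.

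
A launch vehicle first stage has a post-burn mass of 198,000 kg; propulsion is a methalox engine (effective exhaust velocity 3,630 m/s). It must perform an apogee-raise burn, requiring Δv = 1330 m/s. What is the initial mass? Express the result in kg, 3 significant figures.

m₀/m_f = exp(Δv / v_e) = exp(1330 / 3630.0) = exp(0.3664) = 1.4425.
m₀ = m_f × 1.4425 = 198,000 × 1.4425 = 285,615 kg.

initial mass ≈ 286000 kg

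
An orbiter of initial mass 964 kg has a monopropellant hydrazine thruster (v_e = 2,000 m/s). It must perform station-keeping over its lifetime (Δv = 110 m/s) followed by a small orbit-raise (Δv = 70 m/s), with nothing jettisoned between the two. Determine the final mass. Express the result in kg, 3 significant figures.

After the first burn: m = 964 × exp(−110/2000.0) = 964 × 0.94649 = 912.416 kg.
After the second burn: m = 912.416 × exp(−70/2000.0) = 912.416 × 0.96561 = 881.038 kg.

final mass ≈ 881 kg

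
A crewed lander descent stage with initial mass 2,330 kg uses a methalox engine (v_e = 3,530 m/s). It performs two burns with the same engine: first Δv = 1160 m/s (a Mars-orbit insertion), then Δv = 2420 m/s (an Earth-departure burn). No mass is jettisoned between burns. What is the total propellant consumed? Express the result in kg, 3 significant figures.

After the first burn: m = 2330 × exp(−1160/3530.0) = 2330 × 0.71992 = 1,677.41 kg.
After the second burn: m = 1,677.41 × exp(−2420/3530.0) = 1,677.41 × 0.50381 = 845.096 kg.
Total propellant = m₀ − m_final = 2330 − 845.096 = 1,484.904 kg.

total propellant consumed ≈ 1480 kg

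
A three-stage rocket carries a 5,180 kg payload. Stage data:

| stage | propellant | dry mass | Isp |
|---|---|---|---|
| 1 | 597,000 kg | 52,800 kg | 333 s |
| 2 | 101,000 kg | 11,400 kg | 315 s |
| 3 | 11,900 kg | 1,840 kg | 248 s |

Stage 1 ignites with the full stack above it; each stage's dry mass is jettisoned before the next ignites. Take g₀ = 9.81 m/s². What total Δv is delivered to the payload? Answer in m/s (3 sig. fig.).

Δv ≈ 11700 m/s

Ignition mass of stage 1 = 597,000+52,800 + 101,000+11,400 + 11,900+1,840 + 5,180 = 781,120 kg.
Stage 1: m₀ = 781,120 kg, m_f = 781,120 − 597,000 = 184,120 kg; Δv = 333×9.81×ln(4.242) = 3266.7×1.4451 ≈ 4721 m/s.
Stage 2: m₀ = 131,320 kg, m_f = 131,320 − 101,000 = 30,320 kg; Δv = 315×9.81×ln(4.331) = 3090.2×1.4658 ≈ 4530 m/s.
Stage 3: m₀ = 18,920 kg, m_f = 18,920 − 11,900 = 7,020 kg; Δv = 248×9.81×ln(2.695) = 2432.9×0.9915 ≈ 2412 m/s.
Total Δv = 4721 + 4530 + 2412 = 11663 m/s.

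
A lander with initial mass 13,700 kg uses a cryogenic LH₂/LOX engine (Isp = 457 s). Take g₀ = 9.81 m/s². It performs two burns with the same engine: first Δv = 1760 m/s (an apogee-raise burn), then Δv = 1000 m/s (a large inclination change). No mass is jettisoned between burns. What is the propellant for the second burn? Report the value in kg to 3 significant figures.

propellant for the second burn ≈ 1850 kg

v_e = Isp · g₀ = 457 × 9.81 = 4483.2 m/s.
After the first burn: m = 13700 × exp(−1760/4483.2) = 13700 × 0.67531 = 9,251.75 kg.
After the second burn: m = 9,251.75 × exp(−1000/4483.2) = 9,251.75 × 0.80007 = 7,402.05 kg.
Second-burn propellant = 9,251.75 − 7,402.05 = 1,849.7 kg.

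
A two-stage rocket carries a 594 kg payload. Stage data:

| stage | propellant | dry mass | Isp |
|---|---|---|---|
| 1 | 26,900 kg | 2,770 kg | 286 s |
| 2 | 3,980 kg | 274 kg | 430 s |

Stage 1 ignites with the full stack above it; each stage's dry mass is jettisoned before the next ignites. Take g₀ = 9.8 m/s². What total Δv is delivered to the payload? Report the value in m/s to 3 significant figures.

Δv ≈ 11500 m/s

Ignition mass of stage 1 = 26,900+2,770 + 3,980+274 + 594 = 34,518 kg.
Stage 1: m₀ = 34,518 kg, m_f = 34,518 − 26,900 = 7,618 kg; Δv = 286×9.8×ln(4.531) = 2802.8×1.5110 ≈ 4235 m/s.
Stage 2: m₀ = 4,848 kg, m_f = 4,848 − 3,980 = 868 kg; Δv = 430×9.8×ln(5.585) = 4214.0×1.7201 ≈ 7249 m/s.
Total Δv = 4235 + 7249 = 11484 m/s.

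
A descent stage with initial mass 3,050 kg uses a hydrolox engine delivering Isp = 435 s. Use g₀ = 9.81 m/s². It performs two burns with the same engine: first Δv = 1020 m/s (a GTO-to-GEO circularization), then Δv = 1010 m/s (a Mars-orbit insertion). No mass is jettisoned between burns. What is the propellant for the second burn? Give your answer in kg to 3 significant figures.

propellant for the second burn ≈ 506 kg

v_e = Isp · g₀ = 435 × 9.81 = 4267.4 m/s.
After the first burn: m = 3050 × exp(−1020/4267.4) = 3050 × 0.78740 = 2,401.57 kg.
After the second burn: m = 2,401.57 × exp(−1010/4267.4) = 2,401.57 × 0.78924 = 1,895.42 kg.
Second-burn propellant = 2,401.57 − 1,895.42 = 506.15 kg.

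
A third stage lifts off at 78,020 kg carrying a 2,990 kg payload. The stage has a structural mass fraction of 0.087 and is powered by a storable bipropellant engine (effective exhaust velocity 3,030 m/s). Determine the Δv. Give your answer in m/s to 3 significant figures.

Δv ≈ 6370 m/s

Stage wet mass = m₀ − payload = 78,020 − 2,990 = 75,030 kg.
Stage dry mass = ε × stage wet mass = 0.087 × 75,030 = 6,527.61 kg.
Burnout mass m_f = stage dry + payload = 6,527.61 + 2,990 = 9,517.61 kg.
Δv = v_e · ln(78,020/9,517.61) = 3030.0 × ln(8.197) = 3030.0 × 2.1038 ≈ 6375 m/s.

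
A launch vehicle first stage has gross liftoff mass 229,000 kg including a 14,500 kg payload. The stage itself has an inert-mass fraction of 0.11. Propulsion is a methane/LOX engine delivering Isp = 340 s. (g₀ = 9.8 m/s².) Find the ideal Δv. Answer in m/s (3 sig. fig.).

Stage wet mass = m₀ − payload = 229,000 − 14,500 = 214,500 kg.
Stage dry mass = ε × stage wet mass = 0.11 × 214,500 = 23,595 kg.
Burnout mass m_f = stage dry + payload = 23,595 + 14,500 = 38,095 kg.
v_e = Isp · g₀ = 340 × 9.8 = 3332.0 m/s.
By the Tsiolkovsky rocket equation, Δv = v_e · ln(229,000/38,095) = 3332.0 × ln(6.011) = 3332.0 × 1.7936 ≈ 5976 m/s.

Δv ≈ 5980 m/s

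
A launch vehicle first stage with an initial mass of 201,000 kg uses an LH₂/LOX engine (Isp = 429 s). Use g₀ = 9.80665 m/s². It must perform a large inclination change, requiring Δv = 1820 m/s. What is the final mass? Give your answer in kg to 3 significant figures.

v_e = Isp · g₀ = 429 × 9.80665 = 4207.1 m/s.
m₀/m_f = exp(Δv / v_e) = exp(1820 / 4207.1) = exp(0.4326) = 1.5413.
m_f = m₀ / 1.5413 = 201,000 / 1.5413 = 130,409 kg.

final mass ≈ 130000 kg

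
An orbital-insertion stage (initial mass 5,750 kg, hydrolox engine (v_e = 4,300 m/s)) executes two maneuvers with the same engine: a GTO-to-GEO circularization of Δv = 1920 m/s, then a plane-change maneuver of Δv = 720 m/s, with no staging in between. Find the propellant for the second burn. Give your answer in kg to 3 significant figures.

After the first burn: m = 5750 × exp(−1920/4300.0) = 5750 × 0.63986 = 3,679.2 kg.
After the second burn: m = 3,679.2 × exp(−720/4300.0) = 3,679.2 × 0.84583 = 3,111.98 kg.
Second-burn propellant = 3,679.2 − 3,111.98 = 567.22 kg.

propellant for the second burn ≈ 567 kg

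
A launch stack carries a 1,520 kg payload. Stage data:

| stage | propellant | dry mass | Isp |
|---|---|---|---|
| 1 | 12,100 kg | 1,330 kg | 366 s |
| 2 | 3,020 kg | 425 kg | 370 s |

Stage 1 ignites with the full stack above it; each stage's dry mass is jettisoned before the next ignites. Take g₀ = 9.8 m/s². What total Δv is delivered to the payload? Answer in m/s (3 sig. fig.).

Δv ≈ 7240 m/s

Ignition mass of stage 1 = 12,100+1,330 + 3,020+425 + 1,520 = 18,395 kg.
Stage 1: m₀ = 18,395 kg, m_f = 18,395 − 12,100 = 6,295 kg; Δv = 366×9.8×ln(2.922) = 3586.8×1.0723 ≈ 3846 m/s.
Stage 2: m₀ = 4,965 kg, m_f = 4,965 − 3,020 = 1,945 kg; Δv = 370×9.8×ln(2.553) = 3626.0×0.9372 ≈ 3398 m/s.
Total Δv = 3846 + 3398 = 7244 m/s.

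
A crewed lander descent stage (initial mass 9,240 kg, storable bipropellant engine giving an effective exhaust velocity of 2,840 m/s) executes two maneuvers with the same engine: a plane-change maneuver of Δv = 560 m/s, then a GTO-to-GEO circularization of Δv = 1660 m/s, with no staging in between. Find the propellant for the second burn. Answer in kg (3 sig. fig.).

propellant for the second burn ≈ 3360 kg

After the first burn: m = 9240 × exp(−560/2840.0) = 9240 × 0.82104 = 7,586.41 kg.
After the second burn: m = 7,586.41 × exp(−1660/2840.0) = 7,586.41 × 0.55738 = 4,228.51 kg.
Second-burn propellant = 7,586.41 − 4,228.51 = 3,357.9 kg.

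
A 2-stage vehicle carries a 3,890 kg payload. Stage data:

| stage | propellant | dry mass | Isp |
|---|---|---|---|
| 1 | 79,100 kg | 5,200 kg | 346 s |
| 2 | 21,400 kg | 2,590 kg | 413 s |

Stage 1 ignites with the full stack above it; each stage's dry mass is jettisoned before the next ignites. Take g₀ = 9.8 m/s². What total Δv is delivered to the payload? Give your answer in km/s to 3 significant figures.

Ignition mass of stage 1 = 79,100+5,200 + 21,400+2,590 + 3,890 = 112,180 kg.
Stage 1: m₀ = 112,180 kg, m_f = 112,180 − 79,100 = 33,080 kg; Δv = 346×9.8×ln(3.391) = 3390.8×1.2212 ≈ 4141 m/s.
Stage 2: m₀ = 27,880 kg, m_f = 27,880 − 21,400 = 6,480 kg; Δv = 413×9.8×ln(4.302) = 4047.4×1.4592 ≈ 5906 m/s.
Total Δv = 4141 + 5906 = 10047 m/s.

Δv ≈ 10.0 km/s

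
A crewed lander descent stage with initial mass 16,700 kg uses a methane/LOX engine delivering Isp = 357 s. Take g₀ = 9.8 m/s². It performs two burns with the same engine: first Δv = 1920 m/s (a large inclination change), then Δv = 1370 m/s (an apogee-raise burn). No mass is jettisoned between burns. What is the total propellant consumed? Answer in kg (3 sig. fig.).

total propellant consumed ≈ 10200 kg

v_e = Isp · g₀ = 357 × 9.8 = 3498.6 m/s.
After the first burn: m = 16700 × exp(−1920/3498.6) = 16700 × 0.57765 = 9,646.76 kg.
After the second burn: m = 9,646.76 × exp(−1370/3498.6) = 9,646.76 × 0.67598 = 6,521.02 kg.
Total propellant = m₀ − m_final = 16700 − 6,521.02 = 10,178.98 kg.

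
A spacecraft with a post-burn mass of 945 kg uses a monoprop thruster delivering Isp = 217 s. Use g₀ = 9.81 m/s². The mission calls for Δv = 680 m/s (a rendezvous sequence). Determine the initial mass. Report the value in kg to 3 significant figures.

v_e = Isp · g₀ = 217 × 9.81 = 2128.8 m/s.
m₀/m_f = exp(Δv / v_e) = exp(680 / 2128.8) = exp(0.3194) = 1.3763.
m₀ = m_f × 1.3763 = 945 × 1.3763 = 1,300.6 kg.

initial mass ≈ 1300 kg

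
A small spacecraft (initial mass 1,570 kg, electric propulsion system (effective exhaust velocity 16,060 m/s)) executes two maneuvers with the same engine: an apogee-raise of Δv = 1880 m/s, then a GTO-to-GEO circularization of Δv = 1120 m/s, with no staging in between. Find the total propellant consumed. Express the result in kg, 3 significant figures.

total propellant consumed ≈ 268 kg

After the first burn: m = 1570 × exp(−1880/16060.0) = 1570 × 0.88953 = 1,396.56 kg.
After the second burn: m = 1,396.56 × exp(−1120/16060.0) = 1,396.56 × 0.93264 = 1,302.49 kg.
Total propellant = m₀ − m_final = 1570 − 1,302.49 = 267.51 kg.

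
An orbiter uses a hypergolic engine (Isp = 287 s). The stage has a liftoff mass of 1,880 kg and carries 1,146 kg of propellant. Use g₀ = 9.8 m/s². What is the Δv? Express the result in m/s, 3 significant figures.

Δv ≈ 2650 m/s

v_e = Isp · g₀ = 287 × 9.8 = 2812.6 m/s.
m_f = m₀ − m_prop = 1,880 − 1,146 = 734 kg.
Δv = v_e · ln(m₀/m_f) = 2812.6 × ln(2.561) = 2812.6 × 0.9405 ≈ 2645.3 m/s.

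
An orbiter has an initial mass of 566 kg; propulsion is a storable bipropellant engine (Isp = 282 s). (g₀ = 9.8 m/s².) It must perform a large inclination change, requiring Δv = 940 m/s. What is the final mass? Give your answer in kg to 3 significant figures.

v_e = Isp · g₀ = 282 × 9.8 = 2763.6 m/s.
m₀/m_f = exp(Δv / v_e) = exp(940 / 2763.6) = exp(0.3401) = 1.4051.
m_f = m₀ / 1.4051 = 566 / 1.4051 = 402.818 kg.

final mass ≈ 403 kg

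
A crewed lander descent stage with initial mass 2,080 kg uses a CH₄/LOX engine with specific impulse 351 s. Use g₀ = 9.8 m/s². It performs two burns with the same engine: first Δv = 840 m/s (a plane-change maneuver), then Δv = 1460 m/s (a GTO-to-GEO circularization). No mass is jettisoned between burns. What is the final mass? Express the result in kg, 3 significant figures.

v_e = Isp · g₀ = 351 × 9.8 = 3439.8 m/s.
After the first burn: m = 2080 × exp(−840/3439.8) = 2080 × 0.78333 = 1,629.33 kg.
After the second burn: m = 1,629.33 × exp(−1460/3439.8) = 1,629.33 × 0.65413 = 1,065.79 kg.

final mass ≈ 1070 kg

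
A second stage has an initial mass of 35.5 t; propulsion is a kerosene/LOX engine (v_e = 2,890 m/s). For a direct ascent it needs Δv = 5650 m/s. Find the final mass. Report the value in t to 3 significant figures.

final mass ≈ 5.03 t

m₀/m_f = exp(Δv / v_e) = exp(5650 / 2890.0) = exp(1.9550) = 7.0640.
m_f = m₀ / 7.0640 = 35.5 / 7.0640 = 5.02548 t.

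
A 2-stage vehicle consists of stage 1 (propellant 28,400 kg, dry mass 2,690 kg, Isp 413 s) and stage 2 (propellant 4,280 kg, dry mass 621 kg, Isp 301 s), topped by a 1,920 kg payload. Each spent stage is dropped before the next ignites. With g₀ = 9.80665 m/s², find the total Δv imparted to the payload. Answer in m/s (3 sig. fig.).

Δv ≈ 8520 m/s

Ignition mass of stage 1 = 28,400+2,690 + 4,280+621 + 1,920 = 37,911 kg.
Stage 1: m₀ = 37,911 kg, m_f = 37,911 − 28,400 = 9,511 kg; Δv = 413×9.80665×ln(3.986) = 4050.1×1.3828 ≈ 5601 m/s.
Stage 2: m₀ = 6,821 kg, m_f = 6,821 − 4,280 = 2,541 kg; Δv = 301×9.80665×ln(2.684) = 2951.8×0.9874 ≈ 2915 m/s.
Total Δv = 5601 + 2915 = 8516 m/s.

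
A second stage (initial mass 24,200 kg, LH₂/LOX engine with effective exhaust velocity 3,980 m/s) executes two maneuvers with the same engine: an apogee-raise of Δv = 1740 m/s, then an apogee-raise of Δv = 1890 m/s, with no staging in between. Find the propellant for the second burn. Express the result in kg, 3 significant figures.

After the first burn: m = 24200 × exp(−1740/3980.0) = 24200 × 0.64585 = 15,629.6 kg.
After the second burn: m = 15,629.6 × exp(−1890/3980.0) = 15,629.6 × 0.62196 = 9,720.99 kg.
Second-burn propellant = 15,629.6 − 9,720.99 = 5,908.61 kg.

propellant for the second burn ≈ 5910 kg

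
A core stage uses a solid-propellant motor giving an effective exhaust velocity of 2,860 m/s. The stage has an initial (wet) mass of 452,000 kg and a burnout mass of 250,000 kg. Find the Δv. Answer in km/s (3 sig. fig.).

Δv ≈ 1.69 km/s

Δv = v_e · ln(m₀/m_f) = 2860.0 × ln(1.808) = 2860.0 × 0.5922 ≈ 1693.8 m/s.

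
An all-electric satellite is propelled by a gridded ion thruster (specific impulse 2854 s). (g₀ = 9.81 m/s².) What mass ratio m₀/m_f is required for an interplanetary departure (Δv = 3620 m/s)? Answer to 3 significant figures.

v_e = Isp · g₀ = 2854 × 9.81 = 27997.7 m/s.
m₀/m_f = exp(Δv / v_e) = exp(3620 / 27997.7) = exp(0.1293) = 1.1380.

mass ratio ≈ 1.14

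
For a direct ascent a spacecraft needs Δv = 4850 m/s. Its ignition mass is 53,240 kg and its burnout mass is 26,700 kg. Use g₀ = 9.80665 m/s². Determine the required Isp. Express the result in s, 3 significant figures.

ln(m₀/m_f) = ln(53240/26700) = ln(1.994) = 0.6901.
v_e = Δv / ln(m₀/m_f) = 4850 / 0.6901 = 7027.5 m/s.
Isp = v_e / g₀ = 7027.5 / 9.80665 = 716.6 s.

Isp ≈ 717 s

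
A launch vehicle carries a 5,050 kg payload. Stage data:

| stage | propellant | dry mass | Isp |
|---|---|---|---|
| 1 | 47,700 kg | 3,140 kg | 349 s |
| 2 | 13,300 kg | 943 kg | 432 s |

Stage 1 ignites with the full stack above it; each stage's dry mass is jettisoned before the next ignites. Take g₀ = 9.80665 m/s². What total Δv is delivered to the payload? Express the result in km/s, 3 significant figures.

Δv ≈ 8.85 km/s

Ignition mass of stage 1 = 47,700+3,140 + 13,300+943 + 5,050 = 70,133 kg.
Stage 1: m₀ = 70,133 kg, m_f = 70,133 − 47,700 = 22,433 kg; Δv = 349×9.80665×ln(3.126) = 3422.5×1.1399 ≈ 3901 m/s.
Stage 2: m₀ = 19,293 kg, m_f = 19,293 − 13,300 = 5,993 kg; Δv = 432×9.80665×ln(3.219) = 4236.5×1.1692 ≈ 4953 m/s.
Total Δv = 3901 + 4953 = 8854 m/s.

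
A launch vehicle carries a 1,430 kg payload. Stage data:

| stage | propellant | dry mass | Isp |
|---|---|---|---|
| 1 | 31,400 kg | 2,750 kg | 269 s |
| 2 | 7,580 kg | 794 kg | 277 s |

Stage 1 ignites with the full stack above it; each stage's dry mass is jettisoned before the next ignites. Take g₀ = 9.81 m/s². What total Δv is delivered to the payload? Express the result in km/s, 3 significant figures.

Ignition mass of stage 1 = 31,400+2,750 + 7,580+794 + 1,430 = 43,954 kg.
Stage 1: m₀ = 43,954 kg, m_f = 43,954 − 31,400 = 12,554 kg; Δv = 269×9.81×ln(3.501) = 2638.9×1.2531 ≈ 3307 m/s.
Stage 2: m₀ = 9,804 kg, m_f = 9,804 − 7,580 = 2,224 kg; Δv = 277×9.81×ln(4.408) = 2717.4×1.4835 ≈ 4031 m/s.
Total Δv = 3307 + 4031 = 7338 m/s.

Δv ≈ 7.34 km/s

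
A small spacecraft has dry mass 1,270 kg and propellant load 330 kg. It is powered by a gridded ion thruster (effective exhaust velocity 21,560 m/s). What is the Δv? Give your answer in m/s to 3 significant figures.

m₀ = m_dry + m_prop = 1,270 + 330 = 1,600 kg.
From the ideal rocket equation, Δv = v_e · ln(m₀/m_f) = 21560.0 × ln(1.26) = 21560.0 × 0.2310 ≈ 4980.1 m/s.

Δv ≈ 4980 m/s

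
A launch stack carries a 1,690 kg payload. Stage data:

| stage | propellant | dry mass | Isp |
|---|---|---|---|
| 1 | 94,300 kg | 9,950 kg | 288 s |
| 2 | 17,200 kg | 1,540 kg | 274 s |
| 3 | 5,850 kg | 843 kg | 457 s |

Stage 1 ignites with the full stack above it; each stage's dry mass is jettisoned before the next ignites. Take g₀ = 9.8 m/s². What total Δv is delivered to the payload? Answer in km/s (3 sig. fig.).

Δv ≈ 11.6 km/s

Ignition mass of stage 1 = 94,300+9,950 + 17,200+1,540 + 5,850+843 + 1,690 = 131,373 kg.
Stage 1: m₀ = 131,373 kg, m_f = 131,373 − 94,300 = 37,073 kg; Δv = 288×9.8×ln(3.544) = 2822.4×1.2652 ≈ 3571 m/s.
Stage 2: m₀ = 27,123 kg, m_f = 27,123 − 17,200 = 9,923 kg; Δv = 274×9.8×ln(2.733) = 2685.2×1.0055 ≈ 2700 m/s.
Stage 3: m₀ = 8,383 kg, m_f = 8,383 − 5,850 = 2,533 kg; Δv = 457×9.8×ln(3.31) = 4478.6×1.1968 ≈ 5360 m/s.
Total Δv = 3571 + 2700 + 5360 = 11631 m/s.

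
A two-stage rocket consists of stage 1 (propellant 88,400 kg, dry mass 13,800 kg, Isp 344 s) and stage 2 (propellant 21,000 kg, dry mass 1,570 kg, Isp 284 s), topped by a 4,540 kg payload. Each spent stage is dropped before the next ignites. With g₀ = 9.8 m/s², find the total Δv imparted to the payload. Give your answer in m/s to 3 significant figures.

Ignition mass of stage 1 = 88,400+13,800 + 21,000+1,570 + 4,540 = 129,310 kg.
Stage 1: m₀ = 129,310 kg, m_f = 129,310 − 88,400 = 40,910 kg; Δv = 344×9.8×ln(3.161) = 3371.2×1.1508 ≈ 3880 m/s.
Stage 2: m₀ = 27,110 kg, m_f = 27,110 − 21,000 = 6,110 kg; Δv = 284×9.8×ln(4.437) = 2783.2×1.4900 ≈ 4147 m/s.
Total Δv = 3880 + 4147 = 8027 m/s.

Δv ≈ 8030 m/s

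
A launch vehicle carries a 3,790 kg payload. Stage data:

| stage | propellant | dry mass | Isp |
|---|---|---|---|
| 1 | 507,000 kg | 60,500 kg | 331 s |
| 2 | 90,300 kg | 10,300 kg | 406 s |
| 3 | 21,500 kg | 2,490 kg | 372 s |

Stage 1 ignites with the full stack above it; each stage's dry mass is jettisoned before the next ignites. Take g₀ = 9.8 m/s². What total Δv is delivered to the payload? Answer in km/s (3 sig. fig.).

Δv ≈ 14.5 km/s

Ignition mass of stage 1 = 507,000+60,500 + 90,300+10,300 + 21,500+2,490 + 3,790 = 695,880 kg.
Stage 1: m₀ = 695,880 kg, m_f = 695,880 − 507,000 = 188,880 kg; Δv = 331×9.8×ln(3.684) = 3243.8×1.3041 ≈ 4230 m/s.
Stage 2: m₀ = 128,380 kg, m_f = 128,380 − 90,300 = 38,080 kg; Δv = 406×9.8×ln(3.371) = 3978.8×1.2153 ≈ 4835 m/s.
Stage 3: m₀ = 27,780 kg, m_f = 27,780 − 21,500 = 6,280 kg; Δv = 372×9.8×ln(4.424) = 3645.6×1.4869 ≈ 5421 m/s.
Total Δv = 4230 + 4835 + 5421 = 14486 m/s.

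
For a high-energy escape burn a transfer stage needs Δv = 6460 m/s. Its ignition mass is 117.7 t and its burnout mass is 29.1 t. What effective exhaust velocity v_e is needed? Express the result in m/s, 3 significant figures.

v_e ≈ 4620 m/s

ln(m₀/m_f) = ln(117700/29100) = ln(4.045) = 1.3974.
v_e = Δv / ln(m₀/m_f) = 6460 / 1.3974 = 4622.9 m/s.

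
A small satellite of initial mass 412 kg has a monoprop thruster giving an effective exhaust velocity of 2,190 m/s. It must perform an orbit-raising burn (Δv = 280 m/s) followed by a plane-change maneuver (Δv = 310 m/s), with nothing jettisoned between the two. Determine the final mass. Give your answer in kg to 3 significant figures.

final mass ≈ 315 kg

After the first burn: m = 412 × exp(−280/2190.0) = 412 × 0.87998 = 362.552 kg.
After the second burn: m = 362.552 × exp(−310/2190.0) = 362.552 × 0.86801 = 314.699 kg.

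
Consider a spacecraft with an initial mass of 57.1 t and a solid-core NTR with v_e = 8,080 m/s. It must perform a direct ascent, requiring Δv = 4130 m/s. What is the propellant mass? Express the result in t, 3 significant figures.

m₀/m_f = exp(Δv / v_e) = exp(4130 / 8080.0) = exp(0.5111) = 1.6672.
m_f = 57.1 / 1.6672 = 34.249 t, so propellant = m₀ − m_f = 57.1 − 34.249 = 22.851 t.

propellant mass ≈ 22.9 t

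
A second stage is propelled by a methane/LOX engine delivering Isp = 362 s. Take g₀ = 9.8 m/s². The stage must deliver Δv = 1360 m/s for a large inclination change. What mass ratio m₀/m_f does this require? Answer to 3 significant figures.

mass ratio ≈ 1.47

v_e = Isp · g₀ = 362 × 9.8 = 3547.6 m/s.
Rocket equation: m₀/m_f = exp(Δv / v_e) = exp(1360 / 3547.6) = exp(0.3834) = 1.4672.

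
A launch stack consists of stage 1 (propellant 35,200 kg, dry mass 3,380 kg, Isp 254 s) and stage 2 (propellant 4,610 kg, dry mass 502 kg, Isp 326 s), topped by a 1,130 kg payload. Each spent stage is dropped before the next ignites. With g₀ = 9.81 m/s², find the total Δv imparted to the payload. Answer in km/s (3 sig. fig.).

Δv ≈ 8.12 km/s

Ignition mass of stage 1 = 35,200+3,380 + 4,610+502 + 1,130 = 44,822 kg.
Stage 1: m₀ = 44,822 kg, m_f = 44,822 − 35,200 = 9,622 kg; Δv = 254×9.81×ln(4.658) = 2491.7×1.5386 ≈ 3834 m/s.
Stage 2: m₀ = 6,242 kg, m_f = 6,242 − 4,610 = 1,632 kg; Δv = 326×9.81×ln(3.825) = 3198.1×1.3415 ≈ 4290 m/s.
Total Δv = 3834 + 4290 = 8124 m/s.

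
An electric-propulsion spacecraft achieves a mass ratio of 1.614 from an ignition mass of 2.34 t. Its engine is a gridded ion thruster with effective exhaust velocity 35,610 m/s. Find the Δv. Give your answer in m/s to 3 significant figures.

Using Δv = v_e ln(m₀/m_f): Δv = v_e · ln(1.614) = 35610.0 × 0.4787 ≈ 17047.1 m/s.

Δv ≈ 17000 m/s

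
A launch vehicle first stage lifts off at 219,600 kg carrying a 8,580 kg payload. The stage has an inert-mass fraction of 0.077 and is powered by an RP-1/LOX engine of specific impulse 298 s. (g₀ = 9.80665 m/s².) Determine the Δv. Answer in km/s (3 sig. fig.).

Δv ≈ 6.37 km/s

Stage wet mass = m₀ − payload = 219,600 − 8,580 = 211,020 kg.
Stage dry mass = ε × stage wet mass = 0.077 × 211,020 = 16,248.5 kg.
Burnout mass m_f = stage dry + payload = 16,248.5 + 8,580 = 24,828.5 kg.
v_e = Isp · g₀ = 298 × 9.80665 = 2922.4 m/s.
Δv = v_e · ln(219,600/24,828.5) = 2922.4 × ln(8.845) = 2922.4 × 2.1798 ≈ 6370 m/s.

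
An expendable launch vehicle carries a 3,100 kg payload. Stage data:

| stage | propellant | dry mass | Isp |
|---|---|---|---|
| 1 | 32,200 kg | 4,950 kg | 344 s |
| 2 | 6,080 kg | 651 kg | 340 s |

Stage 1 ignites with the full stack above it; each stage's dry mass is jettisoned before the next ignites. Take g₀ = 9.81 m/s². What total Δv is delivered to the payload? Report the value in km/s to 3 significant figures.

Δv ≈ 7.12 km/s

Ignition mass of stage 1 = 32,200+4,950 + 6,080+651 + 3,100 = 46,981 kg.
Stage 1: m₀ = 46,981 kg, m_f = 46,981 − 32,200 = 14,781 kg; Δv = 344×9.81×ln(3.178) = 3374.6×1.1564 ≈ 3902 m/s.
Stage 2: m₀ = 9,831 kg, m_f = 9,831 − 6,080 = 3,751 kg; Δv = 340×9.81×ln(2.621) = 3335.4×0.9635 ≈ 3214 m/s.
Total Δv = 3902 + 3214 = 7116 m/s.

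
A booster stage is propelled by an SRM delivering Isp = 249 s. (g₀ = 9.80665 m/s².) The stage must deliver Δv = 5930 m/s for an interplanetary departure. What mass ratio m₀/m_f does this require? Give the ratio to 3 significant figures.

mass ratio ≈ 11.3

v_e = Isp · g₀ = 249 × 9.80665 = 2441.9 m/s.
By the Tsiolkovsky rocket equation, m₀/m_f = exp(Δv / v_e) = exp(5930 / 2441.9) = exp(2.4285) = 11.3416.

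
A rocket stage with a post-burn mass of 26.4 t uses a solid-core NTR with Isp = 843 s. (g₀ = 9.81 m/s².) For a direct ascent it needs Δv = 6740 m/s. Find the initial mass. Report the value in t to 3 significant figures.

initial mass ≈ 59.6 t

v_e = Isp · g₀ = 843 × 9.81 = 8269.8 m/s.
Rocket equation: m₀/m_f = exp(Δv / v_e) = exp(6740 / 8269.8) = exp(0.8150) = 2.2592.
m₀ = m_f × 2.2592 = 26.4 × 2.2592 = 59.6429 t.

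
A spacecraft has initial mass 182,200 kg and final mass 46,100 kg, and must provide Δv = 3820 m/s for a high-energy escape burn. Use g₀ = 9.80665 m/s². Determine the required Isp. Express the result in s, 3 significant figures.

Isp ≈ 283 s

ln(m₀/m_f) = ln(182200/46100) = ln(3.952) = 1.3743.
Rocket equation: v_e = Δv / ln(m₀/m_f) = 3820 / 1.3743 = 2779.6 m/s.
Isp = v_e / g₀ = 2779.6 / 9.80665 = 283.4 s.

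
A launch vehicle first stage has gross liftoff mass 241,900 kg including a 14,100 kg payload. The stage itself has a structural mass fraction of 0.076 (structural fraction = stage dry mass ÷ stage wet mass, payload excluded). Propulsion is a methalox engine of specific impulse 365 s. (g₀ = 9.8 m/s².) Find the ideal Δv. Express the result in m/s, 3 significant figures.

Δv ≈ 7300 m/s

Stage wet mass = m₀ − payload = 241,900 − 14,100 = 227,800 kg.
Stage dry mass = ε × stage wet mass = 0.076 × 227,800 = 17,312.8 kg.
Burnout mass m_f = stage dry + payload = 17,312.8 + 14,100 = 31,412.8 kg.
v_e = Isp · g₀ = 365 × 9.8 = 3577.0 m/s.
Rocket equation: Δv = v_e · ln(241,900/31,412.8) = 3577.0 × ln(7.701) = 3577.0 × 2.0413 ≈ 7302 m/s.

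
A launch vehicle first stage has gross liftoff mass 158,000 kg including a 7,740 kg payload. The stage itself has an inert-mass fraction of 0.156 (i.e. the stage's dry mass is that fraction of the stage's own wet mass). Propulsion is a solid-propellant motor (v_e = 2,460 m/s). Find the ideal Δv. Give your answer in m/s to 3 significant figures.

Δv ≈ 3990 m/s

Stage wet mass = m₀ − payload = 158,000 − 7,740 = 150,260 kg.
Stage dry mass = ε × stage wet mass = 0.156 × 150,260 = 23,440.6 kg.
Burnout mass m_f = stage dry + payload = 23,440.6 + 7,740 = 31,180.6 kg.
Rocket equation: Δv = v_e · ln(158,000/31,180.6) = 2460.0 × ln(5.067) = 2460.0 × 1.6228 ≈ 3992 m/s.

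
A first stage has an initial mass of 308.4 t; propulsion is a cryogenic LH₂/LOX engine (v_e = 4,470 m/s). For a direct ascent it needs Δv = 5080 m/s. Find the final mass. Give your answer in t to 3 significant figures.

final mass ≈ 99.0 t

m₀/m_f = exp(Δv / v_e) = exp(5080 / 4470.0) = exp(1.1365) = 3.1157.
m_f = m₀ / 3.1157 = 308.4 / 3.1157 = 98.9826 t.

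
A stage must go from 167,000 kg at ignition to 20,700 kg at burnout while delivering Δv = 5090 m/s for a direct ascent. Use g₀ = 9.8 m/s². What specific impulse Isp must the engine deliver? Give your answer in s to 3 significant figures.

Isp ≈ 249 s

ln(m₀/m_f) = ln(167000/20700) = ln(8.068) = 2.0879.
From the ideal rocket equation, v_e = Δv / ln(m₀/m_f) = 5090 / 2.0879 = 2437.9 m/s.
Isp = v_e / g₀ = 2437.9 / 9.8 = 248.8 s.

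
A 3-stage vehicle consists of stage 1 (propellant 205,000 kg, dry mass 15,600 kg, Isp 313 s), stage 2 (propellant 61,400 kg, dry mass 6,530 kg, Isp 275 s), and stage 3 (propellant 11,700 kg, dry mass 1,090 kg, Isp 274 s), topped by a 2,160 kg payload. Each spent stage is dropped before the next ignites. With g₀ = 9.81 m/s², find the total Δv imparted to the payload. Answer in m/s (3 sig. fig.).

Ignition mass of stage 1 = 205,000+15,600 + 61,400+6,530 + 11,700+1,090 + 2,160 = 303,480 kg.
Stage 1: m₀ = 303,480 kg, m_f = 303,480 − 205,000 = 98,480 kg; Δv = 313×9.81×ln(3.082) = 3070.5×1.1255 ≈ 3456 m/s.
Stage 2: m₀ = 82,880 kg, m_f = 82,880 − 61,400 = 21,480 kg; Δv = 275×9.81×ln(3.858) = 2697.8×1.3503 ≈ 3643 m/s.
Stage 3: m₀ = 14,950 kg, m_f = 14,950 − 11,700 = 3,250 kg; Δv = 274×9.81×ln(4.6) = 2687.9×1.5261 ≈ 4102 m/s.
Total Δv = 3456 + 3643 + 4102 = 11201 m/s.

Δv ≈ 11200 m/s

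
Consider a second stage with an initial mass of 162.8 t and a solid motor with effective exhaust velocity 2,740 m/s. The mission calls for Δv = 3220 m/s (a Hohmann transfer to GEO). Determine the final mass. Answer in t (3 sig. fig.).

final mass ≈ 50.3 t

From the ideal rocket equation, m₀/m_f = exp(Δv / v_e) = exp(3220 / 2740.0) = exp(1.1752) = 3.2387.
m_f = m₀ / 3.2387 = 162.8 / 3.2387 = 50.2671 t.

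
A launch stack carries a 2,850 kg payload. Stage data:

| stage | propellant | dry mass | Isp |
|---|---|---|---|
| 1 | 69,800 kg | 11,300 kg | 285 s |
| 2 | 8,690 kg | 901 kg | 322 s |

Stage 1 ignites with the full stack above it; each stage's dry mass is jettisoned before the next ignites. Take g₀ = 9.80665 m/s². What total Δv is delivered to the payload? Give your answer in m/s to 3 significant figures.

Δv ≈ 7620 m/s

Ignition mass of stage 1 = 69,800+11,300 + 8,690+901 + 2,850 = 93,541 kg.
Stage 1: m₀ = 93,541 kg, m_f = 93,541 − 69,800 = 23,741 kg; Δv = 285×9.80665×ln(3.94) = 2794.9×1.3712 ≈ 3832 m/s.
Stage 2: m₀ = 12,441 kg, m_f = 12,441 − 8,690 = 3,751 kg; Δv = 322×9.80665×ln(3.317) = 3157.7×1.1990 ≈ 3786 m/s.
Total Δv = 3832 + 3786 = 7618 m/s.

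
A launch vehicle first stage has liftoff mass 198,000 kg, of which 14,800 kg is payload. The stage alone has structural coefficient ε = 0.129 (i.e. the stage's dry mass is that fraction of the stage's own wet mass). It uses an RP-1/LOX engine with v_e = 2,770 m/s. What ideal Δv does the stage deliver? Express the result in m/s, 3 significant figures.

Stage wet mass = m₀ − payload = 198,000 − 14,800 = 183,200 kg.
Stage dry mass = ε × stage wet mass = 0.129 × 183,200 = 23,632.8 kg.
Burnout mass m_f = stage dry + payload = 23,632.8 + 14,800 = 38,432.8 kg.
Using Δv = v_e ln(m₀/m_f): Δv = v_e · ln(198,000/38,432.8) = 2770.0 × ln(5.152) = 2770.0 × 1.6394 ≈ 4541 m/s.

Δv ≈ 4540 m/s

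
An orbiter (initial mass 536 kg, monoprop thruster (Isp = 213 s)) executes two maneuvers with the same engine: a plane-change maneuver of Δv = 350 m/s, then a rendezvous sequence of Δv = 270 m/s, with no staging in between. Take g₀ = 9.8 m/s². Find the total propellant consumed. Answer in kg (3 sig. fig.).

total propellant consumed ≈ 138 kg

v_e = Isp · g₀ = 213 × 9.8 = 2087.4 m/s.
After the first burn: m = 536 × exp(−350/2087.4) = 536 × 0.84563 = 453.258 kg.
After the second burn: m = 453.258 × exp(−270/2087.4) = 453.258 × 0.87867 = 398.264 kg.
Total propellant = m₀ − m_final = 536 − 398.264 = 137.736 kg.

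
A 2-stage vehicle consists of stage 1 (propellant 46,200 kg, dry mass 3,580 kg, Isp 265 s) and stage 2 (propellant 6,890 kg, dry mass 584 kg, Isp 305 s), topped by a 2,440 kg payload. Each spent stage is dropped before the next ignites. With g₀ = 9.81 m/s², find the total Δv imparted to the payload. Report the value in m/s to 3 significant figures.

Δv ≈ 7420 m/s

Ignition mass of stage 1 = 46,200+3,580 + 6,890+584 + 2,440 = 59,694 kg.
Stage 1: m₀ = 59,694 kg, m_f = 59,694 − 46,200 = 13,494 kg; Δv = 265×9.81×ln(4.424) = 2599.7×1.4870 ≈ 3866 m/s.
Stage 2: m₀ = 9,914 kg, m_f = 9,914 − 6,890 = 3,024 kg; Δv = 305×9.81×ln(3.278) = 2992.1×1.1874 ≈ 3553 m/s.
Total Δv = 3866 + 3553 = 7419 m/s.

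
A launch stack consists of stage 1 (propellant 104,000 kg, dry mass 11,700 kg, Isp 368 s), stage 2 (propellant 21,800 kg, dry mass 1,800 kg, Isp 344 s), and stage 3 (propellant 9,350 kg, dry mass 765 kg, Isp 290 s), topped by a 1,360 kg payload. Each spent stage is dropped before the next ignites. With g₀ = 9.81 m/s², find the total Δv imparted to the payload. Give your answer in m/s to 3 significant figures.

Δv ≈ 12300 m/s

Ignition mass of stage 1 = 104,000+11,700 + 21,800+1,800 + 9,350+765 + 1,360 = 150,775 kg.
Stage 1: m₀ = 150,775 kg, m_f = 150,775 − 104,000 = 46,775 kg; Δv = 368×9.81×ln(3.223) = 3610.1×1.1704 ≈ 4225 m/s.
Stage 2: m₀ = 35,075 kg, m_f = 35,075 − 21,800 = 13,275 kg; Δv = 344×9.81×ln(2.642) = 3374.6×0.9716 ≈ 3279 m/s.
Stage 3: m₀ = 11,475 kg, m_f = 11,475 − 9,350 = 2,125 kg; Δv = 290×9.81×ln(5.4) = 2844.9×1.6864 ≈ 4798 m/s.
Total Δv = 4225 + 3279 + 4798 = 12302 m/s.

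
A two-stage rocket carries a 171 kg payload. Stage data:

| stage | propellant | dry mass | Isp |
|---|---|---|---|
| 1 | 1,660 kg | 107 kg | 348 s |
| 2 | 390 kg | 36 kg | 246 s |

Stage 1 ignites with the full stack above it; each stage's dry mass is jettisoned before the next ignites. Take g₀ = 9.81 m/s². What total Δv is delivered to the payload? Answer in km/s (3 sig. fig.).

Ignition mass of stage 1 = 1,660+107 + 390+36 + 171 = 2,364 kg.
Stage 1: m₀ = 2,364 kg, m_f = 2,364 − 1,660 = 704 kg; Δv = 348×9.81×ln(3.358) = 3413.9×1.2113 ≈ 4135 m/s.
Stage 2: m₀ = 597 kg, m_f = 597 − 390 = 207 kg; Δv = 246×9.81×ln(2.884) = 2413.3×1.0592 ≈ 2556 m/s.
Total Δv = 4135 + 2556 = 6691 m/s.

Δv ≈ 6.69 km/s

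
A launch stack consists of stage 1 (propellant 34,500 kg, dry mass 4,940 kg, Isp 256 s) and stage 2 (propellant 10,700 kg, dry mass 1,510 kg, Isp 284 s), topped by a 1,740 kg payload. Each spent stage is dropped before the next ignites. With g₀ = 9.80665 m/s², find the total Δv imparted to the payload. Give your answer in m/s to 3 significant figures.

Δv ≈ 6670 m/s

Ignition mass of stage 1 = 34,500+4,940 + 10,700+1,510 + 1,740 = 53,390 kg.
Stage 1: m₀ = 53,390 kg, m_f = 53,390 − 34,500 = 18,890 kg; Δv = 256×9.80665×ln(2.826) = 2510.5×1.0390 ≈ 2608 m/s.
Stage 2: m₀ = 13,950 kg, m_f = 13,950 − 10,700 = 3,250 kg; Δv = 284×9.80665×ln(4.292) = 2785.1×1.4568 ≈ 4057 m/s.
Total Δv = 2608 + 4057 = 6665 m/s.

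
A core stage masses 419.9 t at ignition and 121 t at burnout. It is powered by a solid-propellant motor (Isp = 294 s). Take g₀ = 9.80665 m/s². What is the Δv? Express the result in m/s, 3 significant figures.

v_e = Isp · g₀ = 294 × 9.80665 = 2883.2 m/s.
From the ideal rocket equation, Δv = v_e · ln(m₀/m_f) = 2883.2 × ln(3.47) = 2883.2 × 1.2442 ≈ 3587.3 m/s.

Δv ≈ 3590 m/s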